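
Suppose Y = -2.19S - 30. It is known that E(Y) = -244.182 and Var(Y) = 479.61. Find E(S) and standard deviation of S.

From Y = -2.19S - 30: E(Y) = a·E(S) + b, so E(S) = (E(Y) − b)/a = (-244.182 − (-30))/(-2.19) = 97.8.
standard deviation of Y = √479.61 = 21.9.
standard deviation of Y = |a|·standard deviation of S, so standard deviation of S = 21.9/|-2.19| = 10.

E(S) = 97.8, standard deviation of S = 10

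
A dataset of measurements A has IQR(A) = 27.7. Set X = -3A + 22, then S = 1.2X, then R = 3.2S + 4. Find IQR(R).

IQR(R) = 319.104

IQR(X) = |-3|·27.7 = 83.1.
IQR(S) = |1.2|·83.1 = 99.72.
IQR(R) = |3.2|·99.72 = 319.104.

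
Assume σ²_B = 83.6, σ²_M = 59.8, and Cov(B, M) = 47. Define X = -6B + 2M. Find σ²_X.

σ²_X = a²·σ²_B + b²·σ²_M + 2ab·Cov(B, M) with a = -6, b = 2.
= (-6)²·83.6 + 2²·59.8 + 2·(-6)·2·47
= 3009.6 + 239.2 + (-1128) = 2120.8.

σ²_X = 2120.8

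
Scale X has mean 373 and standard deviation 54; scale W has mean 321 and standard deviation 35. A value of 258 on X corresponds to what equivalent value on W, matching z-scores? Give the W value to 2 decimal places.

W = 246.46

z = (258 − 373)/54 ≈ -2.1296.
W = 321 + z·35 = 321 + (258 − 373)·35/54 ≈ 246.46.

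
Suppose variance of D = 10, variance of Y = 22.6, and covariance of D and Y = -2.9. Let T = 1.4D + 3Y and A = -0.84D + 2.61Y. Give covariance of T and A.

By bilinearity, covariance of T and A = ac·variance of D + bd·variance of Y + (ad+bc)·covariance of D and Y, with a=1.4, b=3, c=-0.84, d=2.61.
ac·variance of D = 1.4·(-0.84)·10 = -11.76
bd·variance of Y = 3·2.61·22.6 = 176.958
(ad+bc)·covariance of D and Y = (1.134)·(-2.9) = -3.2886
covariance of T and A = -11.76 + 176.958 + (-3.2886) = 161.9094.

covariance of T and A = 161.9094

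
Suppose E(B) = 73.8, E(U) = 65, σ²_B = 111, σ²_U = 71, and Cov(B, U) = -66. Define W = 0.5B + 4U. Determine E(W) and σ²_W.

E(W) = 296.9, σ²_W = 899.75

E(W) = 0.5·E(B) + 4·E(U) = 0.5·73.8 + 4·65 = 296.9.
σ²_W = a²·σ²_B + b²·σ²_U + 2ab·Cov(B, U) with a = 0.5, b = 4.
= 0.5²·111 + 4²·71 + 2·0.5·4·(-66)
= 27.75 + 1136 + (-264) = 899.75.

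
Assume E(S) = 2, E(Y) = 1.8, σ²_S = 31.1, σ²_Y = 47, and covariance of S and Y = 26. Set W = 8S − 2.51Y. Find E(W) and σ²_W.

E(W) = 8·E(S) + (-2.51)·E(Y) = 8·2 + (-2.51)·1.8 = 11.482.
σ²_W = a²·σ²_S + b²·σ²_Y + 2ab·covariance of S and Y with a = 8, b = -2.51.
= 8²·31.1 + (-2.51)²·47 + 2·8·(-2.51)·26
= 1990.4 + 296.1047 + (-1044.16) = 1242.3447.

E(W) = 11.482, σ²_W = 1242.3447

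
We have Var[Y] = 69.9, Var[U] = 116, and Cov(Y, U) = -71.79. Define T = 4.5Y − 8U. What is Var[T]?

Var[T] = 14008.355

Var[T] = a²·Var[Y] + b²·Var[U] + 2ab·Cov(Y, U) with a = 4.5, b = -8.
= 4.5²·69.9 + (-8)²·116 + 2·4.5·(-8)·(-71.79)
= 1415.475 + 7424 + 5168.88 = 14008.355.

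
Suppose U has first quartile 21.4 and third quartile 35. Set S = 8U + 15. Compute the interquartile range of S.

IQR(S) = 108.8

IQR of U = Q3 − Q1 = 35 − 21.4 = 13.6.
Under S = aU + b, IQR(S) = |a|·IQR(U) = |8|·13.6 = 108.8 (shifts cancel; spread scales by |a|).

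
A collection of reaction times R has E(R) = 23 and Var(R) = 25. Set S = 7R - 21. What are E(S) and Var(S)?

S = 7R - 21 is linear with a = 7, b = -21.
E(S) = a·E(R) + b = 7·23 + (-21) = 140.
Var(S) = a²·Var(R) = 7²·25 = 1225 (the additive constant -21 does not affect variance).

E(S) = 140, Var(S) = 1225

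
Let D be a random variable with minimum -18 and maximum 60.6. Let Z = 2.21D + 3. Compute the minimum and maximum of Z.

a = 2.21 > 0, so min(Z) = a·min(D)+b = 2.21·(-18) + 3 = -36.78 and max(Z) = 2.21·60.6 + 3 = 136.926.

min(Z) = -36.78, max(Z) = 136.926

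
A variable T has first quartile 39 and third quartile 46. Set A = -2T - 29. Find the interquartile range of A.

IQR of T = Q3 − Q1 = 46 − 39 = 7.
Under A = aT + b, IQR(A) = |a|·IQR(T) = |-2|·7 = 14 (shifts cancel; spread scales by |a|).

IQR(A) = 14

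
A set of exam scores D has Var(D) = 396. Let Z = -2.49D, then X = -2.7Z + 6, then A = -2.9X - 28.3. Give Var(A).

Var(A) = 150528.03911244

Var(Z) = (-2.49)²·396 = 2455.2396.
Var(X) = (-2.7)²·2455.2396 = 17898.696684.
Var(A) = (-2.9)²·17898.696684 = 150528.03911244.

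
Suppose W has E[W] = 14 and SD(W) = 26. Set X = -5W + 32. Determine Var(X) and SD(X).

Var(X) = 16900, SD(X) = 130

X = -5W + 32 is linear with a = -5, b = 32.
Var(W) = 26² = 676.
Var(X) = a²·Var(W) = (-5)²·676 = 16900 (the additive constant 32 does not affect variance).
SD(X) = |a|·SD(W) = |-5|·26 = 130.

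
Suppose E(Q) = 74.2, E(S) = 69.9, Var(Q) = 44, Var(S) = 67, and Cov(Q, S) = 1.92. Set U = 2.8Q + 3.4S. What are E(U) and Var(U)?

E(U) = 2.8·E(Q) + 3.4·E(S) = 2.8·74.2 + 3.4·69.9 = 445.42.
Var(U) = a²·Var(Q) + b²·Var(S) + 2ab·Cov(Q, S) with a = 2.8, b = 3.4.
= 2.8²·44 + 3.4²·67 + 2·2.8·3.4·1.92
= 344.96 + 774.52 + 36.5568 = 1156.0368.

E(U) = 445.42, Var(U) = 1156.0368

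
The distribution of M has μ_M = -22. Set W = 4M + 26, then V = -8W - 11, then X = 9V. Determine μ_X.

μ_X = 4365

μ_W = 4·(-22) + 26 = -62.
μ_V = (-8)·(-62) + (-11) = 485.
μ_X = 9·485 = 4365.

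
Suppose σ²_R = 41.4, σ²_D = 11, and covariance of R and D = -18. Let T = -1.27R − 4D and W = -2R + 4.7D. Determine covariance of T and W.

covariance of T and W = -138.202

By bilinearity, covariance of T and W = ac·σ²_R + bd·σ²_D + (ad+bc)·covariance of R and D, with a=-1.27, b=-4, c=-2, d=4.7.
ac·σ²_R = (-1.27)·(-2)·41.4 = 105.156
bd·σ²_D = (-4)·4.7·11 = -206.8
(ad+bc)·covariance of R and D = (2.031)·(-18) = -36.558
covariance of T and W = 105.156 + (-206.8) + (-36.558) = -138.202.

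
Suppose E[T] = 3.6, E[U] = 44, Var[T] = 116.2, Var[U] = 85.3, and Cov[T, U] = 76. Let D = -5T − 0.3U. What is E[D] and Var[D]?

E[D] = (-5)·E[T] + (-0.3)·E[U] = (-5)·3.6 + (-0.3)·44 = -31.2.
Var[D] = a²·Var[T] + b²·Var[U] + 2ab·Cov[T, U] with a = -5, b = -0.3.
= (-5)²·116.2 + (-0.3)²·85.3 + 2·(-5)·(-0.3)·76
= 2905 + 7.677 + 228 = 3140.677.

E[D] = -31.2, Var[D] = 3140.677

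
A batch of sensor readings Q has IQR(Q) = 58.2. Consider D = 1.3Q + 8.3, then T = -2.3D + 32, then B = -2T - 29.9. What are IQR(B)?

IQR(D) = |1.3|·58.2 = 75.66.
IQR(T) = |-2.3|·75.66 = 174.018.
IQR(B) = |-2|·174.018 = 348.036.

IQR(B) = 348.036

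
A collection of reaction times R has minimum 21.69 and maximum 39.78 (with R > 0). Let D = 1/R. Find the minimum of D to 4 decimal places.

1/R is decreasing on this domain, so min(D) comes from max(R) = 39.78: min(D) = 1/(39.78) ≈ 0.0251.

min(D) = 0.0251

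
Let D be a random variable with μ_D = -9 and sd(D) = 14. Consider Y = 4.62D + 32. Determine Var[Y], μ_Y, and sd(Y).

Var[Y] = 4183.5024, μ_Y = -9.58, sd(Y) = 64.68

Y = 4.62D + 32 is linear with a = 4.62, b = 32.
Var[D] = 14² = 196.
Var[Y] = a²·Var[D] = 4.62²·196 = 4183.5024 (the additive constant 32 does not affect variance).
μ_Y = a·μ_D + b = 4.62·(-9) + 32 = -9.58.
sd(Y) = |a|·sd(D) = |4.62|·14 = 64.68.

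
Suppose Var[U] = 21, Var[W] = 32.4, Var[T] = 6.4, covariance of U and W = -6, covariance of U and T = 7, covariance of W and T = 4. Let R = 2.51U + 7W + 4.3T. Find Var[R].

Var[R] = a²·Var[U] + b²·Var[W] + c²·Var[T] + 2ab·covariance of U and W + 2ac·covariance of U and T + 2bc·covariance of W and T, with a = 2.51, b = 7, c = 4.3.
= 132.3021 + 1587.6 + 118.336 + (-210.84) + 151.102 + 240.8
= 2019.3001.

Var[R] = 2019.3001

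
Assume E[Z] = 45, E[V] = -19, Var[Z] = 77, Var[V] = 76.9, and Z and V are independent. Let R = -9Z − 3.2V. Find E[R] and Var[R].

E[R] = -344.2, Var[R] = 7024.456

E[R] = (-9)·E[Z] + (-3.2)·E[V] = (-9)·45 + (-3.2)·(-19) = -344.2.
Var[R] = a²·Var[Z] + b²·Var[V] + 2ab·covariance of Z and V with a = -9, b = -3.2.
Independence gives covariance of Z and V = 0.
= (-9)²·77 + (-3.2)²·76.9 + 2·(-9)·(-3.2)·0
= 6237 + 787.456 + 0 = 7024.456.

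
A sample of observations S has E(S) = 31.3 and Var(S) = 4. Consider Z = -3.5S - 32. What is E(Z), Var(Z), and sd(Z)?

E(Z) = -141.55, Var(Z) = 49, sd(Z) = 7

Z = -3.5S - 32 is linear with a = -3.5, b = -32.
E(Z) = a·E(S) + b = (-3.5)·31.3 + (-32) = -141.55.
Var(Z) = a²·Var(S) = (-3.5)²·4 = 49 (the additive constant -32 does not affect variance).
sd(S) = √4 = 2.
sd(Z) = |a|·sd(S) = |-3.5|·2 = 7.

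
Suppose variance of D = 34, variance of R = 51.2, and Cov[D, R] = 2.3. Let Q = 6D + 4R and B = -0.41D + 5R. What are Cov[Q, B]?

By bilinearity, Cov[Q, B] = ac·variance of D + bd·variance of R + (ad+bc)·Cov[D, R], with a=6, b=4, c=-0.41, d=5.
ac·variance of D = 6·(-0.41)·34 = -83.64
bd·variance of R = 4·5·51.2 = 1024
(ad+bc)·Cov[D, R] = (28.36)·2.3 = 65.228
Cov[Q, B] = -83.64 + 1024 + 65.228 = 1005.588.

Cov[Q, B] = 1005.588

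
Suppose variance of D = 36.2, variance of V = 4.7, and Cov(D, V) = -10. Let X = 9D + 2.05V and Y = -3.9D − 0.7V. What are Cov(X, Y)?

Cov(X, Y) = -1134.4145

By bilinearity, Cov(X, Y) = ac·variance of D + bd·variance of V + (ad+bc)·Cov(D, V), with a=9, b=2.05, c=-3.9, d=-0.7.
ac·variance of D = 9·(-3.9)·36.2 = -1270.62
bd·variance of V = 2.05·(-0.7)·4.7 = -6.7445
(ad+bc)·Cov(D, V) = (-14.295)·(-10) = 142.95
Cov(X, Y) = -1270.62 + (-6.7445) + 142.95 = -1134.4145.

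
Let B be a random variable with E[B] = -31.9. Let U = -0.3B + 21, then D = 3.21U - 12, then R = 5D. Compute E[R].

E[R] = 430.6485

E[U] = (-0.3)·(-31.9) + 21 = 30.57.
E[D] = 3.21·30.57 + (-12) = 86.1297.
E[R] = 5·86.1297 = 430.6485.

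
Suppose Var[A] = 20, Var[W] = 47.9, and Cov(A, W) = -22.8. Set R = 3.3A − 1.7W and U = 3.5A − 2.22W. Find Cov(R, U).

By bilinearity, Cov(R, U) = ac·Var[A] + bd·Var[W] + (ad+bc)·Cov(A, W), with a=3.3, b=-1.7, c=3.5, d=-2.22.
ac·Var[A] = 3.3·3.5·20 = 231
bd·Var[W] = (-1.7)·(-2.22)·47.9 = 180.7746
(ad+bc)·Cov(A, W) = (-13.276)·(-22.8) = 302.6928
Cov(R, U) = 231 + 180.7746 + 302.6928 = 714.4674.

Cov(R, U) = 714.4674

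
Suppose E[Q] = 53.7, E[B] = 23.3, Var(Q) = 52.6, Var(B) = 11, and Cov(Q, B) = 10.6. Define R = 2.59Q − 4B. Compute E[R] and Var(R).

E[R] = 45.883, Var(R) = 309.21406

E[R] = 2.59·E[Q] + (-4)·E[B] = 2.59·53.7 + (-4)·23.3 = 45.883.
Var(R) = a²·Var(Q) + b²·Var(B) + 2ab·Cov(Q, B) with a = 2.59, b = -4.
= 2.59²·52.6 + (-4)²·11 + 2·2.59·(-4)·10.6
= 352.84606 + 176 + (-219.632) = 309.21406.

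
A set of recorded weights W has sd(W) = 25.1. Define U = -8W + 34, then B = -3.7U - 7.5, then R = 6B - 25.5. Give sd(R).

sd(R) = 4457.76

sd(U) = |-8|·25.1 = 200.8.
sd(B) = |-3.7|·200.8 = 742.96.
sd(R) = |6|·742.96 = 4457.76.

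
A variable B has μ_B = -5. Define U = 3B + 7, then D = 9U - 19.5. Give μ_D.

μ_U = 3·(-5) + 7 = -8.
μ_D = 9·(-8) + (-19.5) = -91.5.

μ_D = -91.5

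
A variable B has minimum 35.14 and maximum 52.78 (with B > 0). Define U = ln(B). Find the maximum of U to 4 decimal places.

max(U) = 3.9661

ln(B) is increasing on this domain, so max(U) comes from max(B) = 52.78: max(U) = ln(52.78) ≈ 3.9661.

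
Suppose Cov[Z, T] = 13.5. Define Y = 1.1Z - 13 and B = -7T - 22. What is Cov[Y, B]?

Cov[Y, B] = -103.95

Cov[Y, B] = a·c·Cov[Z, T] = 1.1·(-7)·13.5 = -103.95. Additive constants drop out.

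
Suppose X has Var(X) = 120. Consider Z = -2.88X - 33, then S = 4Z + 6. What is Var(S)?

Var(Z) = (-2.88)²·120 = 995.328.
Var(S) = 4²·995.328 = 15925.248.

Var(S) = 15925.248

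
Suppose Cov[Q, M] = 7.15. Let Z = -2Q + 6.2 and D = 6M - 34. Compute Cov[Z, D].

Cov[Z, D] = -85.8

Cov[Z, D] = a·c·Cov[Q, M] = (-2)·6·7.15 = -85.8. Additive constants drop out.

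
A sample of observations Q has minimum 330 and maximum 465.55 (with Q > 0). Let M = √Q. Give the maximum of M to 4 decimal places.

√Q is increasing on this domain, so max(M) comes from max(Q) = 465.55: max(M) = √(465.55) ≈ 21.5766.

max(M) = 21.5766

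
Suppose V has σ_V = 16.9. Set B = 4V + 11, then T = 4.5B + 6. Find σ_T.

σ_T = 304.2

σ_B = |4|·16.9 = 67.6.
σ_T = |4.5|·67.6 = 304.2.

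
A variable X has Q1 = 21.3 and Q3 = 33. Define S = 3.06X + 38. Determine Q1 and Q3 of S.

a = 3.06 > 0: Q1(S) = a·Q1(X)+b = 103.178, Q3(S) = a·Q3(X)+b = 138.98.

Q1(S) = 103.178, Q3(S) = 138.98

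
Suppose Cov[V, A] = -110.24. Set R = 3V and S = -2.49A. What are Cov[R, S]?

Cov[R, S] = a·c·Cov[V, A] = 3·(-2.49)·(-110.24) = 823.4928. Additive constants drop out.

Cov[R, S] = 823.4928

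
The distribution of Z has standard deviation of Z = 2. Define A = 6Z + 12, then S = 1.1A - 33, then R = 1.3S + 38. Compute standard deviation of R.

standard deviation of A = |6|·2 = 12.
standard deviation of S = |1.1|·12 = 13.2.
standard deviation of R = |1.3|·13.2 = 17.16.

standard deviation of R = 17.16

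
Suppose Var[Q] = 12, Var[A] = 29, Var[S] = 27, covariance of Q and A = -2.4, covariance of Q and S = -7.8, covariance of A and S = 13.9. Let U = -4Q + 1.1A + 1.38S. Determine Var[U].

Var[U] = 427.9412

Var[U] = a²·Var[Q] + b²·Var[A] + c²·Var[S] + 2ab·covariance of Q and A + 2ac·covariance of Q and S + 2bc·covariance of A and S, with a = -4, b = 1.1, c = 1.38.
= 192 + 35.09 + 51.4188 + 21.12 + 86.112 + 42.2004
= 427.9412.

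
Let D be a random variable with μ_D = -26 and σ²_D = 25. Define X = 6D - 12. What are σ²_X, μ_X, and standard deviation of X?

σ²_X = 900, μ_X = -168, standard deviation of X = 30

X = 6D - 12 is linear with a = 6, b = -12.
σ²_X = a²·σ²_D = 6²·25 = 900 (the additive constant -12 does not affect variance).
μ_X = a·μ_D + b = 6·(-26) + (-12) = -168.
standard deviation of D = √25 = 5.
standard deviation of X = |a|·standard deviation of D = |6|·5 = 30.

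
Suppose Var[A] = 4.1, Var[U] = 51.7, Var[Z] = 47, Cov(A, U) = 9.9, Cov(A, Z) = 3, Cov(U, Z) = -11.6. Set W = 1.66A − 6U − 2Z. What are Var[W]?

Var[W] = a²·Var[A] + b²·Var[U] + c²·Var[Z] + 2ab·Cov(A, U) + 2ac·Cov(A, Z) + 2bc·Cov(U, Z), with a = 1.66, b = -6, c = -2.
= 11.29796 + 1861.2 + 188 + (-197.208) + (-19.92) + (-278.4)
= 1564.96996.

Var[W] = 1564.96996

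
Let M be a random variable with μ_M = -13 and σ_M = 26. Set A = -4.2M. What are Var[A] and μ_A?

Var[A] = 11924.64, μ_A = 54.6

A = -4.2M is linear with a = -4.2, b = 0.
Var[M] = 26² = 676.
Var[A] = a²·Var[M] = (-4.2)²·676 = 11924.64.
μ_A = a·μ_M + b = (-4.2)·(-13) = 54.6.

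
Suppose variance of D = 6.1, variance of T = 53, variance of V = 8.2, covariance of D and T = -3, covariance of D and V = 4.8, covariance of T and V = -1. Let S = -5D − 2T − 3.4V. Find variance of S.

variance of S = a²·variance of D + b²·variance of T + c²·variance of V + 2ab·covariance of D and T + 2ac·covariance of D and V + 2bc·covariance of T and V, with a = -5, b = -2, c = -3.4.
= 152.5 + 212 + 94.792 + (-60) + 163.2 + (-13.6)
= 548.892.

variance of S = 548.892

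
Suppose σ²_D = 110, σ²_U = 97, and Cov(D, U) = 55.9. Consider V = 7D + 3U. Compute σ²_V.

σ²_V = 8610.8

σ²_V = a²·σ²_D + b²·σ²_U + 2ab·Cov(D, U) with a = 7, b = 3.
= 7²·110 + 3²·97 + 2·7·3·55.9
= 5390 + 873 + 2347.8 = 8610.8.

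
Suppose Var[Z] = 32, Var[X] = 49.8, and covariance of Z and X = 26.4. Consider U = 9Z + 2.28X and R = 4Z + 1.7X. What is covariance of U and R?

covariance of U and R = 1989.7128

By bilinearity, covariance of U and R = ac·Var[Z] + bd·Var[X] + (ad+bc)·covariance of Z and X, with a=9, b=2.28, c=4, d=1.7.
ac·Var[Z] = 9·4·32 = 1152
bd·Var[X] = 2.28·1.7·49.8 = 193.0248
(ad+bc)·covariance of Z and X = (24.42)·26.4 = 644.688
covariance of U and R = 1152 + 193.0248 + 644.688 = 1989.7128.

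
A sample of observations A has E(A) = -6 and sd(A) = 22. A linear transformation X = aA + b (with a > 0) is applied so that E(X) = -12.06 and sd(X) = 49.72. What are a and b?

a = 2.26, b = 1.5

sd(X) = a·sd(A) (a > 0), so a = 49.72/22 = 2.26.
E(X) = a·E(A) + b, so b = -12.06 − 2.26·(-6) = 1.5.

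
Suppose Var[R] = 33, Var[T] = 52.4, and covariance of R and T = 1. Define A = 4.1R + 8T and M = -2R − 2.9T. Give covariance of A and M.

covariance of A and M = -1514.17

By bilinearity, covariance of A and M = ac·Var[R] + bd·Var[T] + (ad+bc)·covariance of R and T, with a=4.1, b=8, c=-2, d=-2.9.
ac·Var[R] = 4.1·(-2)·33 = -270.6
bd·Var[T] = 8·(-2.9)·52.4 = -1215.68
(ad+bc)·covariance of R and T = (-27.89)·1 = -27.89
covariance of A and M = -270.6 + (-1215.68) + (-27.89) = -1514.17.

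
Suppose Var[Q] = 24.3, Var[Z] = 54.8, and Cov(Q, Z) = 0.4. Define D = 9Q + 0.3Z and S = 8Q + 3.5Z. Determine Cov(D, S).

Cov(D, S) = 1820.7

By bilinearity, Cov(D, S) = ac·Var[Q] + bd·Var[Z] + (ad+bc)·Cov(Q, Z), with a=9, b=0.3, c=8, d=3.5.
ac·Var[Q] = 9·8·24.3 = 1749.6
bd·Var[Z] = 0.3·3.5·54.8 = 57.54
(ad+bc)·Cov(Q, Z) = (33.9)·0.4 = 13.56
Cov(D, S) = 1749.6 + 57.54 + 13.56 = 1820.7.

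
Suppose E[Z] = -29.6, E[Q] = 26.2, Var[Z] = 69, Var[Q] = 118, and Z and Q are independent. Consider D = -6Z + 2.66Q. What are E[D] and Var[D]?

E[D] = 247.292, Var[D] = 3318.9208

E[D] = (-6)·E[Z] + 2.66·E[Q] = (-6)·(-29.6) + 2.66·26.2 = 247.292.
Var[D] = a²·Var[Z] + b²·Var[Q] + 2ab·Cov[Z, Q] with a = -6, b = 2.66.
Independence gives Cov[Z, Q] = 0.
= (-6)²·69 + 2.66²·118 + 2·(-6)·2.66·0
= 2484 + 834.9208 + 0 = 3318.9208.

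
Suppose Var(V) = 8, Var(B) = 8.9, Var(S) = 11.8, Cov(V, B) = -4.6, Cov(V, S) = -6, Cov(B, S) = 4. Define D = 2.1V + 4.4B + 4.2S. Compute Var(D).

Var(D) = 372.728

Var(D) = a²·Var(V) + b²·Var(B) + c²·Var(S) + 2ab·Cov(V, B) + 2ac·Cov(V, S) + 2bc·Cov(B, S), with a = 2.1, b = 4.4, c = 4.2.
= 35.28 + 172.304 + 208.152 + (-85.008) + (-105.84) + 147.84
= 372.728.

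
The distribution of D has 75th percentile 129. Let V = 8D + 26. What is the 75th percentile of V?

75th percentile of V = 1058

Since a = 8 > 0 the transformation is increasing, so the 75th percentile of V = a·(P_{75} of D) + b = 8·129 + 26 = 1058.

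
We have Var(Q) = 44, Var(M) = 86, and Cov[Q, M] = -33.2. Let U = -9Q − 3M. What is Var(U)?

Var(U) = a²·Var(Q) + b²·Var(M) + 2ab·Cov[Q, M] with a = -9, b = -3.
= (-9)²·44 + (-3)²·86 + 2·(-9)·(-3)·(-33.2)
= 3564 + 774 + (-1792.8) = 2545.2.

Var(U) = 2545.2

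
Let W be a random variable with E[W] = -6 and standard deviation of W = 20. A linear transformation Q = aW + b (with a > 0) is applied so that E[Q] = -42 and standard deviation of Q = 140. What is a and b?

standard deviation of Q = a·standard deviation of W (a > 0), so a = 140/20 = 7.
E[Q] = a·E[W] + b, so b = -42 − 7·(-6) = 0.

a = 7, b = 0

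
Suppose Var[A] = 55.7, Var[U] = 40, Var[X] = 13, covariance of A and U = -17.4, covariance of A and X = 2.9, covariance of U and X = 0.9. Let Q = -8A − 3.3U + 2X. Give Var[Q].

Var[Q] = a²·Var[A] + b²·Var[U] + c²·Var[X] + 2ab·covariance of A and U + 2ac·covariance of A and X + 2bc·covariance of U and X, with a = -8, b = -3.3, c = 2.
= 3564.8 + 435.6 + 52 + (-918.72) + (-92.8) + (-11.88)
= 3029.

Var[Q] = 3029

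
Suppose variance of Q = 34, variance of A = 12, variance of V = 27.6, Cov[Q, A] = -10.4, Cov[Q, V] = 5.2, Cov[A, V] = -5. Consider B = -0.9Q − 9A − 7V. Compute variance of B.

variance of B = 1618.98

variance of B = a²·variance of Q + b²·variance of A + c²·variance of V + 2ab·Cov[Q, A] + 2ac·Cov[Q, V] + 2bc·Cov[A, V], with a = -0.9, b = -9, c = -7.
= 27.54 + 972 + 1352.4 + (-168.48) + 65.52 + (-630)
= 1618.98.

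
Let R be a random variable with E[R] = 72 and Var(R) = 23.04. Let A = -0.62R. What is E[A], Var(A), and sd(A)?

A = -0.62R is linear with a = -0.62, b = 0.
E[A] = a·E[R] + b = (-0.62)·72 = -44.64.
Var(A) = a²·Var(R) = (-0.62)²·23.04 = 8.856576.
sd(R) = √23.04 = 4.8.
sd(A) = |a|·sd(R) = |-0.62|·4.8 = 2.976.

E[A] = -44.64, Var(A) = 8.856576, sd(A) = 2.976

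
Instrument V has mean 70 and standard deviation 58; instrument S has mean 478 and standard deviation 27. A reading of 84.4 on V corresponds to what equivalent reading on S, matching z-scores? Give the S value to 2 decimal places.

S = 484.70

z = (84.4 − 70)/58 ≈ 0.2483.
S = 478 + z·27 = 478 + (84.4 − 70)·27/58 ≈ 484.70.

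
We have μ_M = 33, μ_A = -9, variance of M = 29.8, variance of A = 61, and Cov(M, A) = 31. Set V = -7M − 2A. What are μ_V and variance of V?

μ_V = -213, variance of V = 2572.2

μ_V = (-7)·μ_M + (-2)·μ_A = (-7)·33 + (-2)·(-9) = -213.
variance of V = a²·variance of M + b²·variance of A + 2ab·Cov(M, A) with a = -7, b = -2.
= (-7)²·29.8 + (-2)²·61 + 2·(-7)·(-2)·31
= 1460.2 + 244 + 868 = 2572.2.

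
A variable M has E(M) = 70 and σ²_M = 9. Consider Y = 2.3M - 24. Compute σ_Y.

σ_Y = 6.9

Y = 2.3M - 24 is linear with a = 2.3, b = -24.
σ_M = √9 = 3.
σ_Y = |a|·σ_M = |2.3|·3 = 6.9.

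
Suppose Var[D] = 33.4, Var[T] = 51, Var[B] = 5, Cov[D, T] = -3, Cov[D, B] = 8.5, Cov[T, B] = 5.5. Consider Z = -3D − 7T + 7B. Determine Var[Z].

Var[Z] = a²·Var[D] + b²·Var[T] + c²·Var[B] + 2ab·Cov[D, T] + 2ac·Cov[D, B] + 2bc·Cov[T, B], with a = -3, b = -7, c = 7.
= 300.6 + 2499 + 245 + (-126) + (-357) + (-539)
= 2022.6.

Var[Z] = 2022.6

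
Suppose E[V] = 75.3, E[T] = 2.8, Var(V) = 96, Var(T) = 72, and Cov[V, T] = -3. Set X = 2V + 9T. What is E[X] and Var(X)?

E[X] = 2·E[V] + 9·E[T] = 2·75.3 + 9·2.8 = 175.8.
Var(X) = a²·Var(V) + b²·Var(T) + 2ab·Cov[V, T] with a = 2, b = 9.
= 2²·96 + 9²·72 + 2·2·9·(-3)
= 384 + 5832 + (-108) = 6108.

E[X] = 175.8, Var(X) = 6108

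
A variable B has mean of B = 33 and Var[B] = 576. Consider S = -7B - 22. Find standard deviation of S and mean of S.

S = -7B - 22 is linear with a = -7, b = -22.
standard deviation of B = √576 = 24.
standard deviation of S = |a|·standard deviation of B = |-7|·24 = 168.
mean of S = a·mean of B + b = (-7)·33 + (-22) = -253.

standard deviation of S = 168, mean of S = -253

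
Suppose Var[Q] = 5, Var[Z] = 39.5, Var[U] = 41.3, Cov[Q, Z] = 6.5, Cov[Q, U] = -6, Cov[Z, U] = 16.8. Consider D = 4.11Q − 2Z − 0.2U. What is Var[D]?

Var[D] = 160.5565

Var[D] = a²·Var[Q] + b²·Var[Z] + c²·Var[U] + 2ab·Cov[Q, Z] + 2ac·Cov[Q, U] + 2bc·Cov[Z, U], with a = 4.11, b = -2, c = -0.2.
= 84.4605 + 158 + 1.652 + (-106.86) + 9.864 + 13.44
= 160.5565.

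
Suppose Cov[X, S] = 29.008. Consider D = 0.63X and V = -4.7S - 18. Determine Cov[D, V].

Cov[D, V] = a·c·Cov[X, S] = 0.63·(-4.7)·29.008 = -85.892688. Additive constants drop out.

Cov[D, V] = -85.892688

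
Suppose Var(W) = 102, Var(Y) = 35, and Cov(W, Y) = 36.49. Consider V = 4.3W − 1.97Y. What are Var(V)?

Var(V) = 1403.59792

Var(V) = a²·Var(W) + b²·Var(Y) + 2ab·Cov(W, Y) with a = 4.3, b = -1.97.
= 4.3²·102 + (-1.97)²·35 + 2·4.3·(-1.97)·36.49
= 1885.98 + 135.8315 + (-618.21358) = 1403.59792.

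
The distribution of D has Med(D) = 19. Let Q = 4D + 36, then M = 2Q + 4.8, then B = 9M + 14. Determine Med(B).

Med(B) = 2073.2

Med(Q) = 4·19 + 36 = 112.
Med(M) = 2·112 + 4.8 = 228.8.
Med(B) = 9·228.8 + 14 = 2073.2.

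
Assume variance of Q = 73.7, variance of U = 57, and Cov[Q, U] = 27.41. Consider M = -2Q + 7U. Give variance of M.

variance of M = 2320.32

variance of M = a²·variance of Q + b²·variance of U + 2ab·Cov[Q, U] with a = -2, b = 7.
= (-2)²·73.7 + 7²·57 + 2·(-2)·7·27.41
= 294.8 + 2793 + (-767.48) = 2320.32.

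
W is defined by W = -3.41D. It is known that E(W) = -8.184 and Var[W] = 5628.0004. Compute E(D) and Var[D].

E(D) = 2.4, Var[D] = 484

From W = -3.41D: E(W) = a·E(D) + b, so E(D) = (E(W) − b)/a = (-8.184 − 0)/(-3.41) = 2.4.
Var[W] = a²·Var[D], so Var[D] = 5628.0004/(-3.41)² = 484.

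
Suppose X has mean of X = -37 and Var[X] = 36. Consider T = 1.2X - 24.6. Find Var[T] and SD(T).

T = 1.2X - 24.6 is linear with a = 1.2, b = -24.6.
Var[T] = a²·Var[X] = 1.2²·36 = 51.84 (the additive constant -24.6 does not affect variance).
SD(X) = √36 = 6.
SD(T) = |a|·SD(X) = |1.2|·6 = 7.2.

Var[T] = 51.84, SD(T) = 7.2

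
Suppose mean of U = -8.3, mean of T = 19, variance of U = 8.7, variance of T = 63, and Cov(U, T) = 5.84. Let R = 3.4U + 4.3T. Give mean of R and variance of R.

mean of R = 53.48, variance of R = 1436.2036

mean of R = 3.4·mean of U + 4.3·mean of T = 3.4·(-8.3) + 4.3·19 = 53.48.
variance of R = a²·variance of U + b²·variance of T + 2ab·Cov(U, T) with a = 3.4, b = 4.3.
= 3.4²·8.7 + 4.3²·63 + 2·3.4·4.3·5.84
= 100.572 + 1164.87 + 170.7616 = 1436.2036.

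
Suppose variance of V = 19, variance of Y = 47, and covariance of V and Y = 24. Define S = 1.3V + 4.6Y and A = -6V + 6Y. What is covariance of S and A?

By bilinearity, covariance of S and A = ac·variance of V + bd·variance of Y + (ad+bc)·covariance of V and Y, with a=1.3, b=4.6, c=-6, d=6.
ac·variance of V = 1.3·(-6)·19 = -148.2
bd·variance of Y = 4.6·6·47 = 1297.2
(ad+bc)·covariance of V and Y = (-19.8)·24 = -475.2
covariance of S and A = -148.2 + 1297.2 + (-475.2) = 673.8.

covariance of S and A = 673.8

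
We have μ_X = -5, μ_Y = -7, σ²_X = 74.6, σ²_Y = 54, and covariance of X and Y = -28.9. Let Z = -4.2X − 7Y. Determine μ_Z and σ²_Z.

μ_Z = (-4.2)·μ_X + (-7)·μ_Y = (-4.2)·(-5) + (-7)·(-7) = 70.
σ²_Z = a²·σ²_X + b²·σ²_Y + 2ab·covariance of X and Y with a = -4.2, b = -7.
= (-4.2)²·74.6 + (-7)²·54 + 2·(-4.2)·(-7)·(-28.9)
= 1315.944 + 2646 + (-1699.32) = 2262.624.

μ_Z = 70, σ²_Z = 2262.624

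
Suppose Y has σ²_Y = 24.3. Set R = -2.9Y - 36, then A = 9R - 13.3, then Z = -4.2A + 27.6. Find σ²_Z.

σ²_Z = 292002.02892

σ²_R = (-2.9)²·24.3 = 204.363.
σ²_A = 9²·204.363 = 16553.403.
σ²_Z = (-4.2)²·16553.403 = 292002.02892.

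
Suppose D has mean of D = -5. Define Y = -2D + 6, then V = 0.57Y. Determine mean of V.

mean of V = 9.12

mean of Y = (-2)·(-5) + 6 = 16.
mean of V = 0.57·16 = 9.12.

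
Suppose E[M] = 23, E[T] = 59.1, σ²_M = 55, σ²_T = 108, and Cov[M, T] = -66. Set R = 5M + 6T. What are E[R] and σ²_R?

E[R] = 5·E[M] + 6·E[T] = 5·23 + 6·59.1 = 469.6.
σ²_R = a²·σ²_M + b²·σ²_T + 2ab·Cov[M, T] with a = 5, b = 6.
= 5²·55 + 6²·108 + 2·5·6·(-66)
= 1375 + 3888 + (-3960) = 1303.

E[R] = 469.6, σ²_R = 1303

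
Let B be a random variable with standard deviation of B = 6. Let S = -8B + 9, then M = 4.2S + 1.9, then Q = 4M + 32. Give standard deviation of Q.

standard deviation of Q = 806.4

standard deviation of S = |-8|·6 = 48.
standard deviation of M = |4.2|·48 = 201.6.
standard deviation of Q = |4|·201.6 = 806.4.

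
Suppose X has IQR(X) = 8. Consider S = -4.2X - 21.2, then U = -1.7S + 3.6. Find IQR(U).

IQR(S) = |-4.2|·8 = 33.6.
IQR(U) = |-1.7|·33.6 = 57.12.

IQR(U) = 57.12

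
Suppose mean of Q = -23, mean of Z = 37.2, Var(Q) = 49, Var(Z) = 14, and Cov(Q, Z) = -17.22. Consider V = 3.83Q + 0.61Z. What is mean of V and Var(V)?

mean of V = -65.398, Var(V) = 643.523328

mean of V = 3.83·mean of Q + 0.61·mean of Z = 3.83·(-23) + 0.61·37.2 = -65.398.
Var(V) = a²·Var(Q) + b²·Var(Z) + 2ab·Cov(Q, Z) with a = 3.83, b = 0.61.
= 3.83²·49 + 0.61²·14 + 2·3.83·0.61·(-17.22)
= 718.7761 + 5.2094 + (-80.462172) = 643.523328.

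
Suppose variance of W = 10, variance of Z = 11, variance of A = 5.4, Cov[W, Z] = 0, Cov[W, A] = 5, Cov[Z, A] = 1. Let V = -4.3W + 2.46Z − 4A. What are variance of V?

variance of V = a²·variance of W + b²·variance of Z + c²·variance of A + 2ab·Cov[W, Z] + 2ac·Cov[W, A] + 2bc·Cov[Z, A], with a = -4.3, b = 2.46, c = -4.
= 184.9 + 66.5676 + 86.4 + 0 + 172 + (-19.68)
= 490.1876.

variance of V = 490.1876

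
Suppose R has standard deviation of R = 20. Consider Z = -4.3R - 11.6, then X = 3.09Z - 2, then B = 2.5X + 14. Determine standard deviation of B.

standard deviation of Z = |-4.3|·20 = 86.
standard deviation of X = |3.09|·86 = 265.74.
standard deviation of B = |2.5|·265.74 = 664.35.

standard deviation of B = 664.35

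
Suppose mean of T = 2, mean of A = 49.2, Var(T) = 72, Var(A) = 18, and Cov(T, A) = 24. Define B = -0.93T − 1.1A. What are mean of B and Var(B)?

mean of B = (-0.93)·mean of T + (-1.1)·mean of A = (-0.93)·2 + (-1.1)·49.2 = -55.98.
Var(B) = a²·Var(T) + b²·Var(A) + 2ab·Cov(T, A) with a = -0.93, b = -1.1.
= (-0.93)²·72 + (-1.1)²·18 + 2·(-0.93)·(-1.1)·24
= 62.2728 + 21.78 + 49.104 = 133.1568.

mean of B = -55.98, Var(B) = 133.1568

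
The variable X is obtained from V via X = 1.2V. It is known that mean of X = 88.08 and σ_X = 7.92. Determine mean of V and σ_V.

mean of V = 73.4, σ_V = 6.6

From X = 1.2V: mean of X = a·mean of V + b, so mean of V = (mean of X − b)/a = (88.08 − 0)/1.2 = 73.4.
σ_X = |a|·σ_V, so σ_V = 7.92/|1.2| = 6.6.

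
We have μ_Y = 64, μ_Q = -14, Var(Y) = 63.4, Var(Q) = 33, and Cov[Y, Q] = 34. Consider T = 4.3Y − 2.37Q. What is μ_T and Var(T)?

μ_T = 4.3·μ_Y + (-2.37)·μ_Q = 4.3·64 + (-2.37)·(-14) = 308.38.
Var(T) = a²·Var(Y) + b²·Var(Q) + 2ab·Cov[Y, Q] with a = 4.3, b = -2.37.
= 4.3²·63.4 + (-2.37)²·33 + 2·4.3·(-2.37)·34
= 1172.266 + 185.3577 + (-692.988) = 664.6357.

μ_T = 308.38, Var(T) = 664.6357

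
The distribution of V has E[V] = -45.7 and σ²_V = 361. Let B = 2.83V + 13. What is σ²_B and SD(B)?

σ²_B = 2891.2129, SD(B) = 53.77

B = 2.83V + 13 is linear with a = 2.83, b = 13.
σ²_B = a²·σ²_V = 2.83²·361 = 2891.2129 (the additive constant 13 does not affect variance).
SD(V) = √361 = 19.
SD(B) = |a|·SD(V) = |2.83|·19 = 53.77.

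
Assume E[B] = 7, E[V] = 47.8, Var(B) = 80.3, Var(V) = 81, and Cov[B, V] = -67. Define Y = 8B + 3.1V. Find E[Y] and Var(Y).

E[Y] = 204.18, Var(Y) = 2594.41

E[Y] = 8·E[B] + 3.1·E[V] = 8·7 + 3.1·47.8 = 204.18.
Var(Y) = a²·Var(B) + b²·Var(V) + 2ab·Cov[B, V] with a = 8, b = 3.1.
= 8²·80.3 + 3.1²·81 + 2·8·3.1·(-67)
= 5139.2 + 778.41 + (-3323.2) = 2594.41.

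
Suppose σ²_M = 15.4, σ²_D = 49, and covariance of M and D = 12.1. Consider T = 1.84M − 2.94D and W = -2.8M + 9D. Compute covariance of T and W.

covariance of T and W = -1075.8976

By bilinearity, covariance of T and W = ac·σ²_M + bd·σ²_D + (ad+bc)·covariance of M and D, with a=1.84, b=-2.94, c=-2.8, d=9.
ac·σ²_M = 1.84·(-2.8)·15.4 = -79.3408
bd·σ²_D = (-2.94)·9·49 = -1296.54
(ad+bc)·covariance of M and D = (24.792)·12.1 = 299.9832
covariance of T and W = -79.3408 + (-1296.54) + 299.9832 = -1075.8976.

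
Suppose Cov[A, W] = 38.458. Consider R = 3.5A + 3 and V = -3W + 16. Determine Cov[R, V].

Cov[R, V] = -403.809

Cov[R, V] = a·c·Cov[A, W] = 3.5·(-3)·38.458 = -403.809. Additive constants drop out.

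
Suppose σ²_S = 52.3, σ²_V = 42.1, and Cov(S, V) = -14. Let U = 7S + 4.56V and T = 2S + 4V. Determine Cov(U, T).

By bilinearity, Cov(U, T) = ac·σ²_S + bd·σ²_V + (ad+bc)·Cov(S, V), with a=7, b=4.56, c=2, d=4.
ac·σ²_S = 7·2·52.3 = 732.2
bd·σ²_V = 4.56·4·42.1 = 767.904
(ad+bc)·Cov(S, V) = (37.12)·(-14) = -519.68
Cov(U, T) = 732.2 + 767.904 + (-519.68) = 980.424.

Cov(U, T) = 980.424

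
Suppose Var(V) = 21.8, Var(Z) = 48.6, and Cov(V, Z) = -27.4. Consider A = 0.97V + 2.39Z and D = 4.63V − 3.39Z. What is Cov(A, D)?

Cov(A, D) = -508.95684

By bilinearity, Cov(A, D) = ac·Var(V) + bd·Var(Z) + (ad+bc)·Cov(V, Z), with a=0.97, b=2.39, c=4.63, d=-3.39.
ac·Var(V) = 0.97·4.63·21.8 = 97.90598
bd·Var(Z) = 2.39·(-3.39)·48.6 = -393.76206
(ad+bc)·Cov(V, Z) = (7.7774)·(-27.4) = -213.10076
Cov(A, D) = 97.90598 + (-393.76206) + (-213.10076) = -508.95684.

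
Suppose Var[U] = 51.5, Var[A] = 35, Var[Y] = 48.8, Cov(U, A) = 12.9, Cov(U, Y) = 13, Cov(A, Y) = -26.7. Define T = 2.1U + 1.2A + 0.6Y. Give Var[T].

Var[T] = 354.411

Var[T] = a²·Var[U] + b²·Var[A] + c²·Var[Y] + 2ab·Cov(U, A) + 2ac·Cov(U, Y) + 2bc·Cov(A, Y), with a = 2.1, b = 1.2, c = 0.6.
= 227.115 + 50.4 + 17.568 + 65.016 + 32.76 + (-38.448)
= 354.411.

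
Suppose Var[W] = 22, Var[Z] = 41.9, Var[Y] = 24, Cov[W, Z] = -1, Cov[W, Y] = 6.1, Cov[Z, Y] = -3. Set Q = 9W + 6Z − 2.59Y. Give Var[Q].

Var[Q] = 3152.2524

Var[Q] = a²·Var[W] + b²·Var[Z] + c²·Var[Y] + 2ab·Cov[W, Z] + 2ac·Cov[W, Y] + 2bc·Cov[Z, Y], with a = 9, b = 6, c = -2.59.
= 1782 + 1508.4 + 160.9944 + (-108) + (-284.382) + 93.24
= 3152.2524.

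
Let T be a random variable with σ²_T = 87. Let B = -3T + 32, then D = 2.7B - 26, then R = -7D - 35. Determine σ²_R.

σ²_R = 279695.43

σ²_B = (-3)²·87 = 783.
σ²_D = 2.7²·783 = 5708.07.
σ²_R = (-7)²·5708.07 = 279695.43.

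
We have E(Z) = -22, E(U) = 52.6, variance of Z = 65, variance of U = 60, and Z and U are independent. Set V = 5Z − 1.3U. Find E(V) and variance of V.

E(V) = 5·E(Z) + (-1.3)·E(U) = 5·(-22) + (-1.3)·52.6 = -178.38.
variance of V = a²·variance of Z + b²·variance of U + 2ab·Cov(Z, U) with a = 5, b = -1.3.
Independence gives Cov(Z, U) = 0.
= 5²·65 + (-1.3)²·60 + 2·5·(-1.3)·0
= 1625 + 101.4 + 0 = 1726.4.

E(V) = -178.38, variance of V = 1726.4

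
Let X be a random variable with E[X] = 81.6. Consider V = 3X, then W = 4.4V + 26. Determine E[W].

E[W] = 1103.12

E[V] = 3·81.6 = 244.8.
E[W] = 4.4·244.8 + 26 = 1103.12.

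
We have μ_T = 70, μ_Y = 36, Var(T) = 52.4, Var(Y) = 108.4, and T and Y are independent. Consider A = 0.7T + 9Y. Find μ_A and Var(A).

μ_A = 0.7·μ_T + 9·μ_Y = 0.7·70 + 9·36 = 373.
Var(A) = a²·Var(T) + b²·Var(Y) + 2ab·Cov[T, Y] with a = 0.7, b = 9.
Independence gives Cov[T, Y] = 0.
= 0.7²·52.4 + 9²·108.4 + 2·0.7·9·0
= 25.676 + 8780.4 + 0 = 8806.076.

μ_A = 373, Var(A) = 8806.076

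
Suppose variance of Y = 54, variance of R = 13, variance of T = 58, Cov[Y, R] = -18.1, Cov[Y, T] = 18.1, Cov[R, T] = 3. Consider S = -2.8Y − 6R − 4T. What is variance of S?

variance of S = a²·variance of Y + b²·variance of R + c²·variance of T + 2ab·Cov[Y, R] + 2ac·Cov[Y, T] + 2bc·Cov[R, T], with a = -2.8, b = -6, c = -4.
= 423.36 + 468 + 928 + (-608.16) + 405.44 + 144
= 1760.64.

variance of S = 1760.64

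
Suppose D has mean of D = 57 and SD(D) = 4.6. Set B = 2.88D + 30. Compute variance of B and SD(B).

B = 2.88D + 30 is linear with a = 2.88, b = 30.
variance of D = 4.6² = 21.16.
variance of B = a²·variance of D = 2.88²·21.16 = 175.509504 (the additive constant 30 does not affect variance).
SD(B) = |a|·SD(D) = |2.88|·4.6 = 13.248.

variance of B = 175.509504, SD(B) = 13.248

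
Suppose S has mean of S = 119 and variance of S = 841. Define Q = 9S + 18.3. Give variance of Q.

Q = 9S + 18.3 is linear with a = 9, b = 18.3.
variance of Q = a²·variance of S = 9²·841 = 68121 (the additive constant 18.3 does not affect variance).

variance of Q = 68121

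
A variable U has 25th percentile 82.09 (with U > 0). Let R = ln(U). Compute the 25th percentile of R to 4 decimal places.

ln(U) is increasing, so P_{25}(R) = g(P_{25}(U)) ≈ 4.4078.

25th percentile of R = 4.4078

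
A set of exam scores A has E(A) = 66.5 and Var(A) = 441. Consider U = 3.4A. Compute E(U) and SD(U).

E(U) = 226.1, SD(U) = 71.4

U = 3.4A is linear with a = 3.4, b = 0.
E(U) = a·E(A) + b = 3.4·66.5 = 226.1.
SD(A) = √441 = 21.
SD(U) = |a|·SD(A) = |3.4|·21 = 71.4.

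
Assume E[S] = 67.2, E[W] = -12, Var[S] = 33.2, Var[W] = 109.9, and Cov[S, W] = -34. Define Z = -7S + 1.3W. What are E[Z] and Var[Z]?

E[Z] = (-7)·E[S] + 1.3·E[W] = (-7)·67.2 + 1.3·(-12) = -486.
Var[Z] = a²·Var[S] + b²·Var[W] + 2ab·Cov[S, W] with a = -7, b = 1.3.
= (-7)²·33.2 + 1.3²·109.9 + 2·(-7)·1.3·(-34)
= 1626.8 + 185.731 + 618.8 = 2431.331.

E[Z] = -486, Var[Z] = 2431.331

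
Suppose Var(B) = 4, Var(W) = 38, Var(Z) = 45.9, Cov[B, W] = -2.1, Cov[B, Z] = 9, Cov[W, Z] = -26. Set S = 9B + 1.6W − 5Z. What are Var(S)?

Var(S) = a²·Var(B) + b²·Var(W) + c²·Var(Z) + 2ab·Cov[B, W] + 2ac·Cov[B, Z] + 2bc·Cov[W, Z], with a = 9, b = 1.6, c = -5.
= 324 + 97.28 + 1147.5 + (-60.48) + (-810) + 416
= 1114.3.

Var(S) = 1114.3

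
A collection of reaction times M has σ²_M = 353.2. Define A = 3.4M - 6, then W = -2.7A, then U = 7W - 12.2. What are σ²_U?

σ²_A = 3.4²·353.2 = 4082.992.
σ²_W = (-2.7)²·4082.992 = 29765.01168.
σ²_U = 7²·29765.01168 = 1458485.57232.

σ²_U = 1458485.57232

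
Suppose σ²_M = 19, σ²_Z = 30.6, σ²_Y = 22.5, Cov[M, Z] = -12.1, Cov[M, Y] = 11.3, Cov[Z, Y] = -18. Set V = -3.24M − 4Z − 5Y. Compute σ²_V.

σ²_V = a²·σ²_M + b²·σ²_Z + c²·σ²_Y + 2ab·Cov[M, Z] + 2ac·Cov[M, Y] + 2bc·Cov[Z, Y], with a = -3.24, b = -4, c = -5.
= 199.4544 + 489.6 + 562.5 + (-313.632) + 366.12 + (-720)
= 584.0424.

σ²_V = 584.0424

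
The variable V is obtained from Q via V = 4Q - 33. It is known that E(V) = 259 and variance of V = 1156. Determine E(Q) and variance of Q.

From V = 4Q - 33: E(V) = a·E(Q) + b, so E(Q) = (E(V) − b)/a = (259 − (-33))/4 = 73.
variance of V = a²·variance of Q, so variance of Q = 1156/4² = 72.25.

E(Q) = 73, variance of Q = 72.25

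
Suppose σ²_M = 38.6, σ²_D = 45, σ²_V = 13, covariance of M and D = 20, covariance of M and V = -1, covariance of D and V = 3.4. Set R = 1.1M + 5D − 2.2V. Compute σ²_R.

σ²_R = a²·σ²_M + b²·σ²_D + c²·σ²_V + 2ab·covariance of M and D + 2ac·covariance of M and V + 2bc·covariance of D and V, with a = 1.1, b = 5, c = -2.2.
= 46.706 + 1125 + 62.92 + 220 + 4.84 + (-74.8)
= 1384.666.

σ²_R = 1384.666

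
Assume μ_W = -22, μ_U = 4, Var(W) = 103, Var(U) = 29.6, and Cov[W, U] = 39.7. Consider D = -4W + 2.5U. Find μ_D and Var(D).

μ_D = 98, Var(D) = 1039

μ_D = (-4)·μ_W + 2.5·μ_U = (-4)·(-22) + 2.5·4 = 98.
Var(D) = a²·Var(W) + b²·Var(U) + 2ab·Cov[W, U] with a = -4, b = 2.5.
= (-4)²·103 + 2.5²·29.6 + 2·(-4)·2.5·39.7
= 1648 + 185 + (-794) = 1039.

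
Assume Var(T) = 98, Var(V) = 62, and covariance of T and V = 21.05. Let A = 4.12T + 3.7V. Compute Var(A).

Var(A) = 3154.0436

Var(A) = a²·Var(T) + b²·Var(V) + 2ab·covariance of T and V with a = 4.12, b = 3.7.
= 4.12²·98 + 3.7²·62 + 2·4.12·3.7·21.05
= 1663.4912 + 848.78 + 641.7724 = 3154.0436.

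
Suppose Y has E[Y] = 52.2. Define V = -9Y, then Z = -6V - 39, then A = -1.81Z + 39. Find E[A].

E[V] = (-9)·52.2 = -469.8.
E[Z] = (-6)·(-469.8) + (-39) = 2779.8.
E[A] = (-1.81)·2779.8 + 39 = -4992.438.

E[A] = -4992.438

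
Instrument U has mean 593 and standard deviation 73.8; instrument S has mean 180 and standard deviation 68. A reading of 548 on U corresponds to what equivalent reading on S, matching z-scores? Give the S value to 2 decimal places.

z = (548 − 593)/73.8 ≈ -0.6098.
S = 180 + z·68 = 180 + (548 − 593)·68/73.8 ≈ 138.54.

S = 138.54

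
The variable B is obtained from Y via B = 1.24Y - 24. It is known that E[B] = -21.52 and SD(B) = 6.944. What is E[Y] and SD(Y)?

From B = 1.24Y - 24: E[B] = a·E[Y] + b, so E[Y] = (E[B] − b)/a = (-21.52 − (-24))/1.24 = 2.
SD(B) = |a|·SD(Y), so SD(Y) = 6.944/|1.24| = 5.6.

E[Y] = 2, SD(Y) = 5.6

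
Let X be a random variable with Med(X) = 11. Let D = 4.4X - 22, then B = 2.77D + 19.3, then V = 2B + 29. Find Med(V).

Med(V) = 213.856

Med(D) = 4.4·11 + (-22) = 26.4.
Med(B) = 2.77·26.4 + 19.3 = 92.428.
Med(V) = 2·92.428 + 29 = 213.856.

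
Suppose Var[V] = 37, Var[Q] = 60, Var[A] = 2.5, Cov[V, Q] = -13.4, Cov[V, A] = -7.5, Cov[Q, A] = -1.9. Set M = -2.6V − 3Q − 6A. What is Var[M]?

Var[M] = a²·Var[V] + b²·Var[Q] + c²·Var[A] + 2ab·Cov[V, Q] + 2ac·Cov[V, A] + 2bc·Cov[Q, A], with a = -2.6, b = -3, c = -6.
= 250.12 + 540 + 90 + (-209.04) + (-234) + (-68.4)
= 368.68.

Var[M] = 368.68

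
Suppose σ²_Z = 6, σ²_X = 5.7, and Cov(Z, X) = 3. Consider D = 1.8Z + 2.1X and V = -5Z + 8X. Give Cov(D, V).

Cov(D, V) = 53.46

By bilinearity, Cov(D, V) = ac·σ²_Z + bd·σ²_X + (ad+bc)·Cov(Z, X), with a=1.8, b=2.1, c=-5, d=8.
ac·σ²_Z = 1.8·(-5)·6 = -54
bd·σ²_X = 2.1·8·5.7 = 95.76
(ad+bc)·Cov(Z, X) = (3.9)·3 = 11.7
Cov(D, V) = -54 + 95.76 + 11.7 = 53.46.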